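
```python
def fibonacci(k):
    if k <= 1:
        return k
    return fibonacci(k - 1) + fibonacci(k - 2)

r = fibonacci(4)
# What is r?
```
Call trace (a repeated sub-call is expanded the first time; later identical calls just restate its return value):
fibonacci(k=4)
  fibonacci(k=3)
    fibonacci(k=2)
      fibonacci(k=1)
      -> return 1
      fibonacci(k=0)
      -> return 0
    -> return 1
    fibonacci(k=1)
    -> return 1
  -> return 2
  fibonacci(k=2) -> return 1  (same call as traced above)
-> return 3

Final answer: 3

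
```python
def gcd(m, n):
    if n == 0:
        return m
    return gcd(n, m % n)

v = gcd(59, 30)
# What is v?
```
Call trace:
gcd(m=59, n=30)
  gcd(m=30, n=29)
    gcd(m=29, n=1)
      gcd(m=1, n=0)
      -> return 1
    -> return 1
  -> return 1
-> return 1

Final answer: 1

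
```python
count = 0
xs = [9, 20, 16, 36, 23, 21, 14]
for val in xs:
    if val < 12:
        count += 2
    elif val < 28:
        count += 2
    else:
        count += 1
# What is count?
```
Trace:
  count=0
  count=2, val=9
  count=4, val=20
  count=6, val=16
  count=7, val=36
  count=9, val=23
  count=11, val=21
  count=13, val=14

Final answer: 13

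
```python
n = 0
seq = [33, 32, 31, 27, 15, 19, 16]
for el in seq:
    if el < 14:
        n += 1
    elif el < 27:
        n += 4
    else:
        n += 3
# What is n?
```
Trace:
  n=0
  n=3, el=33
  n=6, el=32
  n=9, el=31
  n=12, el=27
  n=16, el=15
  n=20, el=19
  n=24, el=16

Final answer: 24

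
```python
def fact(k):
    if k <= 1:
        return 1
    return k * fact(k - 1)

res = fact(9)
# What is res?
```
Call trace:
fact(k=9)
  fact(k=8)
    fact(k=7)
      fact(k=6)
        fact(k=5)
          fact(k=4)
            fact(k=3)
              fact(k=2)
                fact(k=1)
                -> return 1
              -> return 2
            -> return 6
          -> return 24
        -> return 120
      -> return 720
    -> return 5040
  -> return 40320
-> return 362880

Final answer: 362880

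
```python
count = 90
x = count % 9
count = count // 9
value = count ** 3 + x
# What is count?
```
Trace:
  count=90
  count=90, x=0
  count=10, x=0
  count=10, x=0, value=1000

Final answer: 10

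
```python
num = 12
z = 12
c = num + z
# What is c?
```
Trace:
  num=12
  num=12, z=12
  num=12, z=12, c=24

Final answer: 24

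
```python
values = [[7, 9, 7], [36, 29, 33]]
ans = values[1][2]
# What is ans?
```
Trace:
  values=[[7, 9, 7], [36, 29, 33]]
  values=[[7, 9, 7], [36, 29, 33]], ans=33

Final answer: 33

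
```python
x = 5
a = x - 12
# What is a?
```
Trace:
  x=5
  x=5, a=-7

Final answer: -7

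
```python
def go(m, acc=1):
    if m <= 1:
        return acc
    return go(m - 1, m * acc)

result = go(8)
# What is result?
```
Call trace:
go(m=8, acc=1)
  go(m=7, acc=8)
    go(m=6, acc=56)
      go(m=5, acc=336)
        go(m=4, acc=1680)
          go(m=3, acc=6720)
            go(m=2, acc=20160)
              go(m=1, acc=40320)
              -> return 40320
            -> return 40320
          -> return 40320
        -> return 40320
      -> return 40320
    -> return 40320
  -> return 40320
-> return 40320

Final answer: 40320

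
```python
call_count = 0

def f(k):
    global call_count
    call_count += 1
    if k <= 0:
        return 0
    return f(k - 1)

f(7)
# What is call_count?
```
Call trace:
f(k=7)
  f(k=6)
    f(k=5)
      f(k=4)
        f(k=3)
          f(k=2)
            f(k=1)
              f(k=0)
              -> return 0
            -> return 0
          -> return 0
        -> return 0
      -> return 0
    -> return 0
  -> return 0
-> return 0

call_count is incremented once per call. f is entered once for each k = 7, 6, 5, 4, 3, 2, 1, 0 (the k <= 0 call returns without recursing), i.e. 7 + 1 calls.
call_count = 8

Final answer: 8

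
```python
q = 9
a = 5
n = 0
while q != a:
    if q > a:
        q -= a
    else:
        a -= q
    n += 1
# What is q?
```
Trace:
  q=9
  q=9, a=5
  q=9, a=5, n=0
  q=4, a=5, n=1
  q=4, a=1, n=2
  q=3, a=1, n=3
  q=2, a=1, n=4
  q=1, a=1, n=5

Final answer: 1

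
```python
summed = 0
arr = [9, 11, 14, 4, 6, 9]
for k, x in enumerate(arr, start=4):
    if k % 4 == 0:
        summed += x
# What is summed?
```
Trace:
  summed=0
  summed=9, k=4, x=9
  summed=9, k=5, x=11
  summed=9, k=6, x=14
  summed=9, k=7, x=4
  summed=15, k=8, x=6
  summed=15, k=9, x=9

Final answer: 15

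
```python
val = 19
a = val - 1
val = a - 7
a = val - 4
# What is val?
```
Trace:
  val=19
  val=19, a=18
  val=11, a=18
  val=11, a=7

Final answer: 11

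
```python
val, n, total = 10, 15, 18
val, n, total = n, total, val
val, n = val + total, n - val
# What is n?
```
Trace:
  val=10, n=15, total=18
  val=15, n=18, total=10
  val=25, n=3, total=10

Final answer: 3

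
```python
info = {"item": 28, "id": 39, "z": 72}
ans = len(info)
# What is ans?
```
Trace:
  info={'item': 28, 'id': 39, 'z': 72}
  info={'item': 28, 'id': 39, 'z': 72}, ans=3

Final answer: 3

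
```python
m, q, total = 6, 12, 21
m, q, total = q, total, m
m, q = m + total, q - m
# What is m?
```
Trace:
  m=6, q=12, total=21
  m=12, q=21, total=6
  m=18, q=9, total=6

Final answer: 18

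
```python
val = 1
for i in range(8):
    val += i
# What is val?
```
Trace:
  val=1
  val=1, i=0
  val=2, i=1
  val=4, i=2
  val=7, i=3
  val=11, i=4
  val=16, i=5
  val=22, i=6
  val=29, i=7

Final answer: 29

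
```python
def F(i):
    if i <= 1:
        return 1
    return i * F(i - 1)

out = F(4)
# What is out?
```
Call trace:
F(i=4)
  F(i=3)
    F(i=2)
      F(i=1)
      -> return 1
    -> return 2
  -> return 6
-> return 24

Final answer: 24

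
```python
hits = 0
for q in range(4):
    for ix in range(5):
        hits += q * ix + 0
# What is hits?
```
Trace:
  hits=0
  hits=0, q=0, ix=0
  hits=0, q=0, ix=1
  hits=0, q=0, ix=2
  hits=0, q=0, ix=3
  hits=0, q=0, ix=4
  hits=0, q=1, ix=0
  hits=1, q=1, ix=1
  hits=3, q=1, ix=2
  hits=6, q=1, ix=3
  hits=10, q=1, ix=4
  hits=10, q=2, ix=0
  hits=12, q=2, ix=1
  hits=16, q=2, ix=2
  hits=22, q=2, ix=3
  hits=30, q=2, ix=4
  hits=30, q=3, ix=0
  hits=33, q=3, ix=1
  hits=39, q=3, ix=2
  hits=48, q=3, ix=3
  hits=60, q=3, ix=4

Final answer: 60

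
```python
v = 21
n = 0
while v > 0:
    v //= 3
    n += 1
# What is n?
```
Trace:
  v=21
  v=21, n=0
  v=7, n=1
  v=2, n=2
  v=0, n=3

Final answer: 3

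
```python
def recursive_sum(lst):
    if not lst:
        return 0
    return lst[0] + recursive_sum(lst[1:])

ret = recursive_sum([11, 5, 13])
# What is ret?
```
Call trace:
recursive_sum(lst=[11, 5, 13])
  recursive_sum(lst=[5, 13])
    recursive_sum(lst=[13])
      recursive_sum(lst=[])
      -> return 0
    -> return 13
  -> return 18
-> return 29

Final answer: 29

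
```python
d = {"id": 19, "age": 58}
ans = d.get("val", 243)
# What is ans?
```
Trace:
  d={'id': 19, 'age': 58}
  d={'id': 19, 'age': 58}, ans=243

Final answer: 243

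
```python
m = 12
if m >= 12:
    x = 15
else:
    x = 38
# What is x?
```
Trace:
  m=12
  m=12, x=15

Final answer: 15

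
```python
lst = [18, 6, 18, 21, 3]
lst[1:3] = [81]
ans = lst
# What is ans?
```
Trace:
  lst=[18, 6, 18, 21, 3]
  lst=[18, 81, 21, 3]
  lst=[18, 81, 21, 3], ans=[18, 81, 21, 3]

Final answer: [18, 81, 21, 3]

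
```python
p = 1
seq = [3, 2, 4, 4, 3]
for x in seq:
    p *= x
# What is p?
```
Trace:
  p=1
  p=3, x=3
  p=6, x=2
  p=24, x=4
  p=96, x=4
  p=288, x=3

Final answer: 288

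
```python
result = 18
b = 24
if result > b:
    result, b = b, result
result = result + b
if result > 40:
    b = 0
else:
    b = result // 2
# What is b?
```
Trace:
  result=18
  result=18, b=24
  result=18, b=24
  result=42, b=24
  result=42, b=0

Final answer: 0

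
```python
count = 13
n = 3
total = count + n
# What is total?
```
Trace:
  count=13
  count=13, n=3
  count=13, n=3, total=16

Final answer: 16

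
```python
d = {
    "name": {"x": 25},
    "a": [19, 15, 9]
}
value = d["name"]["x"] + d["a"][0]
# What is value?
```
Trace:
  d={'name': {'x': 25}, 'a': [19, 15, 9]}
  d={'name': {'x': 25}, 'a': [19, 15, 9]}, value=44

Final answer: 44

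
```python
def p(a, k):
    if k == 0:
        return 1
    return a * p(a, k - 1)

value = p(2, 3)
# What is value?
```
Call trace:
p(a=2, k=3)
  p(a=2, k=2)
    p(a=2, k=1)
      p(a=2, k=0)
      -> return 1
    -> return 2
  -> return 4
-> return 8

Final answer: 8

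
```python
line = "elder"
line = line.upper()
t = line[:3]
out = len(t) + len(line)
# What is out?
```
Trace:
  line='elder'
  line='ELDER'
  line='ELDER', t='ELD'
  line='ELDER', t='ELD', out=8

Final answer: 8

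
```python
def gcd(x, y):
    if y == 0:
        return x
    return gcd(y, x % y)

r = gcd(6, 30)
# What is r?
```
Call trace:
gcd(x=6, y=30)
  gcd(x=30, y=6)
    gcd(x=6, y=0)
    -> return 6
  -> return 6
-> return 6

Final answer: 6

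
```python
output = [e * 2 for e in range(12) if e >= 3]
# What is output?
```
Trace:
  e=0
  e=1
  e=2
  e=3
  e=4
  e=5
  e=6
  e=7
  e=8
  e=9
  e=10
  e=11
  output=[6, 8, 10, 12, 14, 16, 18, 20, 22]

Final answer: [6, 8, 10, 12, 14, 16, 18, 20, 22]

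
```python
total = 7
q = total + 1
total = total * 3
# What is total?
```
Trace:
  total=7
  total=7, q=8
  total=21, q=8

Final answer: 21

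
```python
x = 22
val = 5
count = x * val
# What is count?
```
Trace:
  x=22
  x=22, val=5
  x=22, val=5, count=110

Final answer: 110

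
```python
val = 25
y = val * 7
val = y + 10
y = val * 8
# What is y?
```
Trace:
  val=25
  val=25, y=175
  val=185, y=175
  val=185, y=1480

Final answer: 1480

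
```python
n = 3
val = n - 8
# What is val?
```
Trace:
  n=3
  n=3, val=-5

Final answer: -5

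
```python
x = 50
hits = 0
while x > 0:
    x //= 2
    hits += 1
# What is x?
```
Trace:
  x=50
  x=50, hits=0
  x=25, hits=1
  x=12, hits=2
  x=6, hits=3
  x=3, hits=4
  x=1, hits=5
  x=0, hits=6

Final answer: 0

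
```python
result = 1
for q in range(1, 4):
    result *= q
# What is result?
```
Trace:
  result=1
  result=1, q=1
  result=2, q=2
  result=6, q=3

Final answer: 6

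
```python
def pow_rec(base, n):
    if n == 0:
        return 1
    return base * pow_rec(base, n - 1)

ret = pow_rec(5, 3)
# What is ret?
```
Call trace:
pow_rec(base=5, n=3)
  pow_rec(base=5, n=2)
    pow_rec(base=5, n=1)
      pow_rec(base=5, n=0)
      -> return 1
    -> return 5
  -> return 25
-> return 125

Final answer: 125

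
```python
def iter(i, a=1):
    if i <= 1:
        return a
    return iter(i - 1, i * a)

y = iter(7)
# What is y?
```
Call trace:
iter(i=7, a=1)
  iter(i=6, a=7)
    iter(i=5, a=42)
      iter(i=4, a=210)
        iter(i=3, a=840)
          iter(i=2, a=2520)
            iter(i=1, a=5040)
            -> return 5040
          -> return 5040
        -> return 5040
      -> return 5040
    -> return 5040
  -> return 5040
-> return 5040

Final answer: 5040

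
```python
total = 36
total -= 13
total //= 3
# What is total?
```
Trace:
  total=36
  total=23
  total=7

Final answer: 7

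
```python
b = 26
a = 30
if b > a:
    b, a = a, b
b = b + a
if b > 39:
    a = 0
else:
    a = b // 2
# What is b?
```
Trace:
  b=26
  b=26, a=30
  b=26, a=30
  b=56, a=30
  b=56, a=0

Final answer: 56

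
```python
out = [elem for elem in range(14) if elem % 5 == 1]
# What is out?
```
Trace:
  elem=0
  elem=1
  elem=2
  elem=3
  elem=4
  elem=5
  elem=6
  elem=7
  elem=8
  elem=9
  elem=10
  elem=11
  elem=12
  elem=13
  out=[1, 6, 11]

Final answer: [1, 6, 11]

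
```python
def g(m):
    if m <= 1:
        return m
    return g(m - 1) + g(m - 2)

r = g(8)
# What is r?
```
Call trace (a repeated sub-call is expanded the first time; later identical calls just restate its return value):
g(m=8)
  g(m=7)
    g(m=6)
      g(m=5)
        g(m=4)
          g(m=3)
            g(m=2)
              g(m=1)
              -> return 1
              g(m=0)
              -> return 0
            -> return 1
            g(m=1)
            -> return 1
          -> return 2
          g(m=2) -> return 1  (same call as traced above)
        -> return 3
        g(m=3) -> return 2  (same call as traced above)
      -> return 5
      g(m=4) -> return 3  (same call as traced above)
    -> return 8
    g(m=5) -> return 5  (same call as traced above)
  -> return 13
  g(m=6) -> return 8  (same call as traced above)
-> return 21

Final answer: 21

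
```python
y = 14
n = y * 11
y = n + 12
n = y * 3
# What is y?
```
Trace:
  y=14
  y=14, n=154
  y=166, n=154
  y=166, n=498

Final answer: 166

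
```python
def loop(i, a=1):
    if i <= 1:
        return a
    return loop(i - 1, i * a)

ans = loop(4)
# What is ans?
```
Call trace:
loop(i=4, a=1)
  loop(i=3, a=4)
    loop(i=2, a=12)
      loop(i=1, a=24)
      -> return 24
    -> return 24
  -> return 24
-> return 24

Final answer: 24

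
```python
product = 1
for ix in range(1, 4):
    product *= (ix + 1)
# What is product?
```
Trace:
  product=1
  product=2, ix=1
  product=6, ix=2
  product=24, ix=3

Final answer: 24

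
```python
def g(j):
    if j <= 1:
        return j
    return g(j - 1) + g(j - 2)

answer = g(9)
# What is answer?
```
Call trace (a repeated sub-call is expanded the first time; later identical calls just restate its return value):
g(j=9)
  g(j=8)
    g(j=7)
      g(j=6)
        g(j=5)
          g(j=4)
            g(j=3)
              g(j=2)
                g(j=1)
                -> return 1
                g(j=0)
                -> return 0
              -> return 1
              g(j=1)
              -> return 1
            -> return 2
            g(j=2) -> return 1  (same call as traced above)
          -> return 3
          g(j=3) -> return 2  (same call as traced above)
        -> return 5
        g(j=4) -> return 3  (same call as traced above)
      -> return 8
      g(j=5) -> return 5  (same call as traced above)
    -> return 13
    g(j=6) -> return 8  (same call as traced above)
  -> return 21
  g(j=7) -> return 13  (same call as traced above)
-> return 34

Final answer: 34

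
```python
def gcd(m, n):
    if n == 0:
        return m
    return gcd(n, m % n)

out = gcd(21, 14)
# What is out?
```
Call trace:
gcd(m=21, n=14)
  gcd(m=14, n=7)
    gcd(m=7, n=0)
    -> return 7
  -> return 7
-> return 7

Final answer: 7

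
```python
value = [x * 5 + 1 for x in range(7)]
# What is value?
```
Trace:
  x=0
  x=1
  x=2
  x=3
  x=4
  x=5
  x=6
  value=[1, 6, 11, 16, 21, 26, 31]

Final answer: [1, 6, 11, 16, 21, 26, 31]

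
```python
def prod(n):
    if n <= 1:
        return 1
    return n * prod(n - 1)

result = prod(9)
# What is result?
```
Call trace:
prod(n=9)
  prod(n=8)
    prod(n=7)
      prod(n=6)
        prod(n=5)
          prod(n=4)
            prod(n=3)
              prod(n=2)
                prod(n=1)
                -> return 1
              -> return 2
            -> return 6
          -> return 24
        -> return 120
      -> return 720
    -> return 5040
  -> return 40320
-> return 362880

Final answer: 362880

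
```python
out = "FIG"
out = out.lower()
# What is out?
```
Trace:
  out='FIG'
  out='fig'

Final answer: 'fig'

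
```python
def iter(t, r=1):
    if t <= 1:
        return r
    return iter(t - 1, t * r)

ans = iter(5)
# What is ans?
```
Call trace:
iter(t=5, r=1)
  iter(t=4, r=5)
    iter(t=3, r=20)
      iter(t=2, r=60)
        iter(t=1, r=120)
        -> return 120
      -> return 120
    -> return 120
  -> return 120
-> return 120

Final answer: 120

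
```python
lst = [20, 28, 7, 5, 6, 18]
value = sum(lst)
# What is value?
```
Trace:
  lst=[20, 28, 7, 5, 6, 18]
  lst=[20, 28, 7, 5, 6, 18], value=84

Final answer: 84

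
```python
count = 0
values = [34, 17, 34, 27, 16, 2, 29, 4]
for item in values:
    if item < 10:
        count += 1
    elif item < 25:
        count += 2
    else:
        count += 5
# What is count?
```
Trace:
  count=0
  count=5, item=34
  count=7, item=17
  count=12, item=34
  count=17, item=27
  count=19, item=16
  count=20, item=2
  count=25, item=29
  count=26, item=4

Final answer: 26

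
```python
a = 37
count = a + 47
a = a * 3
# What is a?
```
Trace:
  a=37
  a=37, count=84
  a=111, count=84

Final answer: 111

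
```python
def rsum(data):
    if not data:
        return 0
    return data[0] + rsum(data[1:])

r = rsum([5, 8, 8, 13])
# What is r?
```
Call trace:
rsum(data=[5, 8, 8, 13])
  rsum(data=[8, 8, 13])
    rsum(data=[8, 13])
      rsum(data=[13])
        rsum(data=[])
        -> return 0
      -> return 13
    -> return 21
  -> return 29
-> return 34

Final answer: 34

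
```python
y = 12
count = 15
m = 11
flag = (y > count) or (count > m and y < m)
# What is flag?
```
Trace:
  y=12
  y=12, count=15
  y=12, count=15, m=11
  y=12, count=15, m=11, flag=False

Final answer: False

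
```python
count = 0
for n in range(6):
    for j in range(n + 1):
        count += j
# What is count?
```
Trace:
  count=0
  count=0, n=0, j=0
  count=0, n=1, j=0
  count=1, n=1, j=1
  count=1, n=2, j=0
  count=2, n=2, j=1
  count=4, n=2, j=2
  count=4, n=3, j=0
  count=5, n=3, j=1
  count=7, n=3, j=2
  count=10, n=3, j=3
  count=10, n=4, j=0
  count=11, n=4, j=1
  count=13, n=4, j=2
  count=16, n=4, j=3
  count=20, n=4, j=4
  count=20, n=5, j=0
  count=21, n=5, j=1
  count=23, n=5, j=2
  count=26, n=5, j=3
  count=30, n=5, j=4
  count=35, n=5, j=5

Final answer: 35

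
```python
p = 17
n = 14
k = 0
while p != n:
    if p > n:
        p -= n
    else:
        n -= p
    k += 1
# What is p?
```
Trace:
  p=17
  p=17, n=14
  p=17, n=14, k=0
  p=3, n=14, k=1
  p=3, n=11, k=2
  p=3, n=8, k=3
  p=3, n=5, k=4
  p=3, n=2, k=5
  p=1, n=2, k=6
  p=1, n=1, k=7

Final answer: 1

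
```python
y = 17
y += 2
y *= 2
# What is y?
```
Trace:
  y=17
  y=19
  y=38

Final answer: 38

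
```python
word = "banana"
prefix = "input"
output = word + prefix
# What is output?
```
Trace:
  word='banana'
  word='banana', prefix='input'
  word='banana', prefix='input', output='bananainput'

Final answer: 'bananainput'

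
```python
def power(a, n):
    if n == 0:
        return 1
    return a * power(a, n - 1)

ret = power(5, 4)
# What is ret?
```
Call trace:
power(a=5, n=4)
  power(a=5, n=3)
    power(a=5, n=2)
      power(a=5, n=1)
        power(a=5, n=0)
        -> return 1
      -> return 5
    -> return 25
  -> return 125
-> return 625

Final answer: 625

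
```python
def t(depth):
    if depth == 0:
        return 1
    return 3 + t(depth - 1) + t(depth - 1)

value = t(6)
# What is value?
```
Call trace (a repeated sub-call is expanded the first time; later identical calls just restate its return value):
t(depth=6)
  t(depth=5)
    t(depth=4)
      t(depth=3)
        t(depth=2)
          t(depth=1)
            t(depth=0)
            -> return 1
            t(depth=0)
            -> return 1
          -> return 5
          t(depth=1) -> return 5  (same call as traced above)
        -> return 13
        t(depth=2) -> return 13  (same call as traced above)
      -> return 29
      t(depth=3) -> return 29  (same call as traced above)
    -> return 61
    t(depth=4) -> return 61  (same call as traced above)
  -> return 125
  t(depth=5) -> return 125  (same call as traced above)
-> return 253

Final answer: 253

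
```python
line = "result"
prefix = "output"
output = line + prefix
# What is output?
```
Trace:
  line='result'
  line='result', prefix='output'
  line='result', prefix='output', output='resultoutput'

Final answer: 'resultoutput'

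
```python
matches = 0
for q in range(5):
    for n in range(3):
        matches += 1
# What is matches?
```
Trace:
  matches=0
  matches=1, q=0, n=0
  matches=2, q=0, n=1
  matches=3, q=0, n=2
  matches=4, q=1, n=0
  matches=5, q=1, n=1
  matches=6, q=1, n=2
  matches=7, q=2, n=0
  matches=8, q=2, n=1
  matches=9, q=2, n=2
  matches=10, q=3, n=0
  matches=11, q=3, n=1
  matches=12, q=3, n=2
  matches=13, q=4, n=0
  matches=14, q=4, n=1
  matches=15, q=4, n=2

Final answer: 15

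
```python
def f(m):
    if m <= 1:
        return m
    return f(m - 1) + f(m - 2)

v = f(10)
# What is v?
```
Call trace (a repeated sub-call is expanded the first time; later identical calls just restate its return value):
f(m=10)
  f(m=9)
    f(m=8)
      f(m=7)
        f(m=6)
          f(m=5)
            f(m=4)
              f(m=3)
                f(m=2)
                  f(m=1)
                  -> return 1
                  f(m=0)
                  -> return 0
                -> return 1
                f(m=1)
                -> return 1
              -> return 2
              f(m=2) -> return 1  (same call as traced above)
            -> return 3
            f(m=3) -> return 2  (same call as traced above)
          -> return 5
          f(m=4) -> return 3  (same call as traced above)
        -> return 8
        f(m=5) -> return 5  (same call as traced above)
      -> return 13
      f(m=6) -> return 8  (same call as traced above)
    -> return 21
    f(m=7) -> return 13  (same call as traced above)
  -> return 34
  f(m=8) -> return 21  (same call as traced above)
-> return 55

Final answer: 55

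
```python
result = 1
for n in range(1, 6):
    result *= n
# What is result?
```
Trace:
  result=1
  result=1, n=1
  result=2, n=2
  result=6, n=3
  result=24, n=4
  result=120, n=5

Final answer: 120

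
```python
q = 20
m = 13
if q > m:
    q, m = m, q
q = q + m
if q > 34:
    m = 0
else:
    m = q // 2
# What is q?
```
Trace:
  q=20
  q=20, m=13
  q=13, m=20
  q=33, m=20
  q=33, m=16

Final answer: 33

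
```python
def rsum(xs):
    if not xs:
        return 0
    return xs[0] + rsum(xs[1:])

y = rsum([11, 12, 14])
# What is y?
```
Call trace:
rsum(xs=[11, 12, 14])
  rsum(xs=[12, 14])
    rsum(xs=[14])
      rsum(xs=[])
      -> return 0
    -> return 14
  -> return 26
-> return 37

Final answer: 37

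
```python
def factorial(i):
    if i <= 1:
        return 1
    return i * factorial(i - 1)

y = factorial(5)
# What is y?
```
Call trace:
factorial(i=5)
  factorial(i=4)
    factorial(i=3)
      factorial(i=2)
        factorial(i=1)
        -> return 1
      -> return 2
    -> return 6
  -> return 24
-> return 120

Final answer: 120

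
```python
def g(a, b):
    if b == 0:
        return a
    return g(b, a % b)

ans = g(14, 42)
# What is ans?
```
Call trace:
g(a=14, b=42)
  g(a=42, b=14)
    g(a=14, b=0)
    -> return 14
  -> return 14
-> return 14

Final answer: 14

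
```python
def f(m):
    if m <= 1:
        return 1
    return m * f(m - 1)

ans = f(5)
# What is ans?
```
Call trace:
f(m=5)
  f(m=4)
    f(m=3)
      f(m=2)
        f(m=1)
        -> return 1
      -> return 2
    -> return 6
  -> return 24
-> return 120

Final answer: 120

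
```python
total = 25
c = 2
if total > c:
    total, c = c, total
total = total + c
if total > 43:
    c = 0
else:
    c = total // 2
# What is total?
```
Trace:
  total=25
  total=25, c=2
  total=2, c=25
  total=27, c=25
  total=27, c=13

Final answer: 27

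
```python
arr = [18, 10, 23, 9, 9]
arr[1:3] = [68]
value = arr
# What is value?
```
Trace:
  arr=[18, 10, 23, 9, 9]
  arr=[18, 68, 9, 9]
  arr=[18, 68, 9, 9], value=[18, 68, 9, 9]

Final answer: [18, 68, 9, 9]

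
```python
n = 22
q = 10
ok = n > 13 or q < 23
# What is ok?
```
Trace:
  n=22
  n=22, q=10
  n=22, q=10, ok=True

Final answer: True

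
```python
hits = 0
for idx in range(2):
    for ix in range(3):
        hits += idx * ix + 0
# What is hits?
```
Trace:
  hits=0
  hits=0, idx=0, ix=0
  hits=0, idx=0, ix=1
  hits=0, idx=0, ix=2
  hits=0, idx=1, ix=0
  hits=1, idx=1, ix=1
  hits=3, idx=1, ix=2

Final answer: 3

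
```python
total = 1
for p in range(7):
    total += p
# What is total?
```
Trace:
  total=1
  total=1, p=0
  total=2, p=1
  total=4, p=2
  total=7, p=3
  total=11, p=4
  total=16, p=5
  total=22, p=6

Final answer: 22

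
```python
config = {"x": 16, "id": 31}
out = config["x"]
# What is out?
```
Trace:
  config={'x': 16, 'id': 31}
  config={'x': 16, 'id': 31}, out=16

Final answer: 16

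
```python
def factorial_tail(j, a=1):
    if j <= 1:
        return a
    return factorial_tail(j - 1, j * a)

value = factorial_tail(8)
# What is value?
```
Call trace:
factorial_tail(j=8, a=1)
  factorial_tail(j=7, a=8)
    factorial_tail(j=6, a=56)
      factorial_tail(j=5, a=336)
        factorial_tail(j=4, a=1680)
          factorial_tail(j=3, a=6720)
            factorial_tail(j=2, a=20160)
              factorial_tail(j=1, a=40320)
              -> return 40320
            -> return 40320
          -> return 40320
        -> return 40320
      -> return 40320
    -> return 40320
  -> return 40320
-> return 40320

Final answer: 40320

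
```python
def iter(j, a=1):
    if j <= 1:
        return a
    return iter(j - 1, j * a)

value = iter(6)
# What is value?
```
Call trace:
iter(j=6, a=1)
  iter(j=5, a=6)
    iter(j=4, a=30)
      iter(j=3, a=120)
        iter(j=2, a=360)
          iter(j=1, a=720)
          -> return 720
        -> return 720
      -> return 720
    -> return 720
  -> return 720
-> return 720

Final answer: 720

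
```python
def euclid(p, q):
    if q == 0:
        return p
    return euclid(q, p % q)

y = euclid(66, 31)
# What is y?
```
Call trace:
euclid(p=66, q=31)
  euclid(p=31, q=4)
    euclid(p=4, q=3)
      euclid(p=3, q=1)
        euclid(p=1, q=0)
        -> return 1
      -> return 1
    -> return 1
  -> return 1
-> return 1

Final answer: 1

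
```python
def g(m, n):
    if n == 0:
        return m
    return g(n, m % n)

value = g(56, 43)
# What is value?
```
Call trace:
g(m=56, n=43)
  g(m=43, n=13)
    g(m=13, n=4)
      g(m=4, n=1)
        g(m=1, n=0)
        -> return 1
      -> return 1
    -> return 1
  -> return 1
-> return 1

Final answer: 1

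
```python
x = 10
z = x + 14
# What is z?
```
Trace:
  x=10
  x=10, z=24

Final answer: 24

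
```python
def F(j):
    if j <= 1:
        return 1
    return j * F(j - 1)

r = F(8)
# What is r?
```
Call trace:
F(j=8)
  F(j=7)
    F(j=6)
      F(j=5)
        F(j=4)
          F(j=3)
            F(j=2)
              F(j=1)
              -> return 1
            -> return 2
          -> return 6
        -> return 24
      -> return 120
    -> return 720
  -> return 5040
-> return 40320

Final answer: 40320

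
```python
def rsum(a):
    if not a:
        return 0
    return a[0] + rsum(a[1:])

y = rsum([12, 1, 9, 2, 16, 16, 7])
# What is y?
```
Call trace:
rsum(a=[12, 1, 9, 2, 16, 16, 7])
  rsum(a=[1, 9, 2, 16, 16, 7])
    rsum(a=[9, 2, 16, 16, 7])
      rsum(a=[2, 16, 16, 7])
        rsum(a=[16, 16, 7])
          rsum(a=[16, 7])
            rsum(a=[7])
              rsum(a=[])
              -> return 0
            -> return 7
          -> return 23
        -> return 39
      -> return 41
    -> return 50
  -> return 51
-> return 63

Final answer: 63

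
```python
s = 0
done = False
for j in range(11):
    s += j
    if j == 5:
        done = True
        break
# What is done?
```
Trace:
  s=0
  s=0, done=False
  s=0, done=False, j=0
  s=1, done=False, j=1
  s=3, done=False, j=2
  s=6, done=False, j=3
  s=10, done=False, j=4
  s=15, done=True, j=5

Final answer: True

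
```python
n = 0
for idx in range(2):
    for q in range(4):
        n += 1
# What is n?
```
Trace:
  n=0
  n=1, idx=0, q=0
  n=2, idx=0, q=1
  n=3, idx=0, q=2
  n=4, idx=0, q=3
  n=5, idx=1, q=0
  n=6, idx=1, q=1
  n=7, idx=1, q=2
  n=8, idx=1, q=3

Final answer: 8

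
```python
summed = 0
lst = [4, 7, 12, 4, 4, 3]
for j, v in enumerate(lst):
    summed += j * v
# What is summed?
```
Trace:
  summed=0
  summed=0, j=0, v=4
  summed=7, j=1, v=7
  summed=31, j=2, v=12
  summed=43, j=3, v=4
  summed=59, j=4, v=4
  summed=74, j=5, v=3

Final answer: 74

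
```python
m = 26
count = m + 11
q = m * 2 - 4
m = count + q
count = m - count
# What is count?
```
Trace:
  m=26
  m=26, count=37
  m=26, count=37, q=48
  m=85, count=37, q=48
  m=85, count=48, q=48

Final answer: 48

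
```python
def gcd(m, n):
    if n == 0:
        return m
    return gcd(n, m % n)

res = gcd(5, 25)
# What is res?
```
Call trace:
gcd(m=5, n=25)
  gcd(m=25, n=5)
    gcd(m=5, n=0)
    -> return 5
  -> return 5
-> return 5

Final answer: 5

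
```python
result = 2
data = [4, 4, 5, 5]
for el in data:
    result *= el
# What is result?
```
Trace:
  result=2
  result=8, el=4
  result=32, el=4
  result=160, el=5
  result=800, el=5

Final answer: 800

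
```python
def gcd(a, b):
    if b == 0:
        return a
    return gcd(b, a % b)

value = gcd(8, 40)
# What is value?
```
Call trace:
gcd(a=8, b=40)
  gcd(a=40, b=8)
    gcd(a=8, b=0)
    -> return 8
  -> return 8
-> return 8

Final answer: 8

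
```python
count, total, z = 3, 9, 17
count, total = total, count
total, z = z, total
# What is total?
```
Trace:
  count=3, total=9, z=17
  count=9, total=3, z=17
  count=9, total=17, z=3

Final answer: 17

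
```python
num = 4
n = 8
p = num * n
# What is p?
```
Trace:
  num=4
  num=4, n=8
  num=4, n=8, p=32

Final answer: 32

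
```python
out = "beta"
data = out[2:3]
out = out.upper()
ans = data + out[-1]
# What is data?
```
Trace:
  out='beta'
  out='beta', data='t'
  out='BETA', data='t'
  out='BETA', data='t', ans='tA'

Final answer: 't'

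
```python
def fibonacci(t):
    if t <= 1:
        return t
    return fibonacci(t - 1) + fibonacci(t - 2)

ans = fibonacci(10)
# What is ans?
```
Call trace (a repeated sub-call is expanded the first time; later identical calls just restate its return value):
fibonacci(t=10)
  fibonacci(t=9)
    fibonacci(t=8)
      fibonacci(t=7)
        fibonacci(t=6)
          fibonacci(t=5)
            fibonacci(t=4)
              fibonacci(t=3)
                fibonacci(t=2)
                  fibonacci(t=1)
                  -> return 1
                  fibonacci(t=0)
                  -> return 0
                -> return 1
                fibonacci(t=1)
                -> return 1
              -> return 2
              fibonacci(t=2) -> return 1  (same call as traced above)
            -> return 3
            fibonacci(t=3) -> return 2  (same call as traced above)
          -> return 5
          fibonacci(t=4) -> return 3  (same call as traced above)
        -> return 8
        fibonacci(t=5) -> return 5  (same call as traced above)
      -> return 13
      fibonacci(t=6) -> return 8  (same call as traced above)
    -> return 21
    fibonacci(t=7) -> return 13  (same call as traced above)
  -> return 34
  fibonacci(t=8) -> return 21  (same call as traced above)
-> return 55

Final answer: 55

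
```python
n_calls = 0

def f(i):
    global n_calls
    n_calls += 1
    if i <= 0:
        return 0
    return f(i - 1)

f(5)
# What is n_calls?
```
Call trace:
f(i=5)
  f(i=4)
    f(i=3)
      f(i=2)
        f(i=1)
          f(i=0)
          -> return 0
        -> return 0
      -> return 0
    -> return 0
  -> return 0
-> return 0

n_calls is incremented once per call. f is entered once for each i = 5, 4, 3, 2, 1, 0 (the i <= 0 call returns without recursing), i.e. 5 + 1 calls.
n_calls = 6

Final answer: 6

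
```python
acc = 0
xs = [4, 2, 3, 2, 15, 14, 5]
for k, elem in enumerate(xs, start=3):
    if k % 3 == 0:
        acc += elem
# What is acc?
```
Trace:
  acc=0
  acc=4, k=3, elem=4
  acc=4, k=4, elem=2
  acc=4, k=5, elem=3
  acc=6, k=6, elem=2
  acc=6, k=7, elem=15
  acc=6, k=8, elem=14
  acc=11, k=9, elem=5

Final answer: 11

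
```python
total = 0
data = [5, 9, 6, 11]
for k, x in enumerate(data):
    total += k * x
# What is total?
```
Trace:
  total=0
  total=0, k=0, x=5
  total=9, k=1, x=9
  total=21, k=2, x=6
  total=54, k=3, x=11

Final answer: 54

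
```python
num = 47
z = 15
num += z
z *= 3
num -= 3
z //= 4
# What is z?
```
Trace:
  num=47
  num=47, z=15
  num=62, z=15
  num=62, z=45
  num=59, z=45
  num=59, z=11

Final answer: 11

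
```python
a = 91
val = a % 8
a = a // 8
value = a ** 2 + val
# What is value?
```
Trace:
  a=91
  a=91, val=3
  a=11, val=3
  a=11, val=3, value=124

Final answer: 124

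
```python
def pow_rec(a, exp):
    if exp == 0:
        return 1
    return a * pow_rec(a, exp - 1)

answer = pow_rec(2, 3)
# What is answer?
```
Call trace:
pow_rec(a=2, exp=3)
  pow_rec(a=2, exp=2)
    pow_rec(a=2, exp=1)
      pow_rec(a=2, exp=0)
      -> return 1
    -> return 2
  -> return 4
-> return 8

Final answer: 8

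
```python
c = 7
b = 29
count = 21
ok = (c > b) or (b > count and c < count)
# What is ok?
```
Trace:
  c=7
  c=7, b=29
  c=7, b=29, count=21
  c=7, b=29, count=21, ok=True

Final answer: True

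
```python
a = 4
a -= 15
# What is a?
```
Trace:
  a=4
  a=-11

Final answer: -11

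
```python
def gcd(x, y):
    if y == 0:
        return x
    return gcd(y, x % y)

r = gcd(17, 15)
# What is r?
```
Call trace:
gcd(x=17, y=15)
  gcd(x=15, y=2)
    gcd(x=2, y=1)
      gcd(x=1, y=0)
      -> return 1
    -> return 1
  -> return 1
-> return 1

Final answer: 1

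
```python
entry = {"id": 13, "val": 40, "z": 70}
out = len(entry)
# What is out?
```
Trace:
  entry={'id': 13, 'val': 40, 'z': 70}
  entry={'id': 13, 'val': 40, 'z': 70}, out=3

Final answer: 3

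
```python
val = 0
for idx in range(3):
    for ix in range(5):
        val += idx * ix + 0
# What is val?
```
Trace:
  val=0
  val=0, idx=0, ix=0
  val=0, idx=0, ix=1
  val=0, idx=0, ix=2
  val=0, idx=0, ix=3
  val=0, idx=0, ix=4
  val=0, idx=1, ix=0
  val=1, idx=1, ix=1
  val=3, idx=1, ix=2
  val=6, idx=1, ix=3
  val=10, idx=1, ix=4
  val=10, idx=2, ix=0
  val=12, idx=2, ix=1
  val=16, idx=2, ix=2
  val=22, idx=2, ix=3
  val=30, idx=2, ix=4

Final answer: 30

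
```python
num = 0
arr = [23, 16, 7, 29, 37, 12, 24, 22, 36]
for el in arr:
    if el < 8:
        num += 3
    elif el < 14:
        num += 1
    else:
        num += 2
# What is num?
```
Trace:
  num=0
  num=2, el=23
  num=4, el=16
  num=7, el=7
  num=9, el=29
  num=11, el=37
  num=12, el=12
  num=14, el=24
  num=16, el=22
  num=18, el=36

Final answer: 18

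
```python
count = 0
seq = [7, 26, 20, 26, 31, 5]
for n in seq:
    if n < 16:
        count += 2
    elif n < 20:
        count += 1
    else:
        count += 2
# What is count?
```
Trace:
  count=0
  count=2, n=7
  count=4, n=26
  count=6, n=20
  count=8, n=26
  count=10, n=31
  count=12, n=5

Final answer: 12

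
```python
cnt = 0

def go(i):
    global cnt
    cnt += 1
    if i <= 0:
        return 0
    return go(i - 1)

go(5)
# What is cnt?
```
Call trace:
go(i=5)
  go(i=4)
    go(i=3)
      go(i=2)
        go(i=1)
          go(i=0)
          -> return 0
        -> return 0
      -> return 0
    -> return 0
  -> return 0
-> return 0

cnt is incremented once per call. go is entered once for each i = 5, 4, 3, 2, 1, 0 (the i <= 0 call returns without recursing), i.e. 5 + 1 calls.
cnt = 6

Final answer: 6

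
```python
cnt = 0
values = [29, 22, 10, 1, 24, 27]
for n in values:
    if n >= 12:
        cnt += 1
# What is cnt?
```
Trace:
  cnt=0
  cnt=1, n=29
  cnt=2, n=22
  cnt=2, n=10
  cnt=2, n=1
  cnt=3, n=24
  cnt=4, n=27

Final answer: 4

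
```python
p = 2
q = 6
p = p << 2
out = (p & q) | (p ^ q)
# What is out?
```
Trace:
  p=2
  p=2, q=6
  p=8, q=6
  p=8, q=6, out=14

Final answer: 14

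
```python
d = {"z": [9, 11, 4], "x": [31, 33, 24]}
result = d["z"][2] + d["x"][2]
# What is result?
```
Trace:
  d={'z': [9, 11, 4], 'x': [31, 33, 24]}
  d={'z': [9, 11, 4], 'x': [31, 33, 24]}, result=28

Final answer: 28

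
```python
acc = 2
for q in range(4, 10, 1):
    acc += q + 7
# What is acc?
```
Trace:
  acc=2
  acc=13, q=4
  acc=25, q=5
  acc=38, q=6
  acc=52, q=7
  acc=67, q=8
  acc=83, q=9

Final answer: 83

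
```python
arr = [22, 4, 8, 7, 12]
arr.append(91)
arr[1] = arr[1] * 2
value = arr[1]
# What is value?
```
Trace:
  arr=[22, 4, 8, 7, 12]
  arr=[22, 4, 8, 7, 12, 91]
  arr=[22, 8, 8, 7, 12, 91]
  arr=[22, 8, 8, 7, 12, 91], value=8

Final answer: 8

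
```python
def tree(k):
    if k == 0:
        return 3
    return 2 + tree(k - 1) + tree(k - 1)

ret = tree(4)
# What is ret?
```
Call trace (a repeated sub-call is expanded the first time; later identical calls just restate its return value):
tree(k=4)
  tree(k=3)
    tree(k=2)
      tree(k=1)
        tree(k=0)
        -> return 3
        tree(k=0)
        -> return 3
      -> return 8
      tree(k=1) -> return 8  (same call as traced above)
    -> return 18
    tree(k=2) -> return 18  (same call as traced above)
  -> return 38
  tree(k=3) -> return 38  (same call as traced above)
-> return 78

Final answer: 78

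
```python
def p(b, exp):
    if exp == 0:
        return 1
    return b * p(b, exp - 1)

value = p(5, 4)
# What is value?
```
Call trace:
p(b=5, exp=4)
  p(b=5, exp=3)
    p(b=5, exp=2)
      p(b=5, exp=1)
        p(b=5, exp=0)
        -> return 1
      -> return 5
    -> return 25
  -> return 125
-> return 625

Final answer: 625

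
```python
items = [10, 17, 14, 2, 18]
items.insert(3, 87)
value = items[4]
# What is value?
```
Trace:
  items=[10, 17, 14, 2, 18]
  items=[10, 17, 14, 87, 2, 18]
  items=[10, 17, 14, 87, 2, 18], value=2

Final answer: 2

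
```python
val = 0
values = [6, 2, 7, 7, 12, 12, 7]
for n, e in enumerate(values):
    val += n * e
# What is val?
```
Trace:
  val=0
  val=0, n=0, e=6
  val=2, n=1, e=2
  val=16, n=2, e=7
  val=37, n=3, e=7
  val=85, n=4, e=12
  val=145, n=5, e=12
  val=187, n=6, e=7

Final answer: 187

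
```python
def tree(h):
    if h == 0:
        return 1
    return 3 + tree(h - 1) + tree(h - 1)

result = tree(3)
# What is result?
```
Call trace (a repeated sub-call is expanded the first time; later identical calls just restate its return value):
tree(h=3)
  tree(h=2)
    tree(h=1)
      tree(h=0)
      -> return 1
      tree(h=0)
      -> return 1
    -> return 5
    tree(h=1) -> return 5  (same call as traced above)
  -> return 13
  tree(h=2) -> return 13  (same call as traced above)
-> return 29

Final answer: 29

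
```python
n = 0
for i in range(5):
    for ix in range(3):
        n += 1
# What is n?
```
Trace:
  n=0
  n=1, i=0, ix=0
  n=2, i=0, ix=1
  n=3, i=0, ix=2
  n=4, i=1, ix=0
  n=5, i=1, ix=1
  n=6, i=1, ix=2
  n=7, i=2, ix=0
  n=8, i=2, ix=1
  n=9, i=2, ix=2
  n=10, i=3, ix=0
  n=11, i=3, ix=1
  n=12, i=3, ix=2
  n=13, i=4, ix=0
  n=14, i=4, ix=1
  n=15, i=4, ix=2

Final answer: 15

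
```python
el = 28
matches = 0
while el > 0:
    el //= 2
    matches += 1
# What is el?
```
Trace:
  el=28
  el=28, matches=0
  el=14, matches=1
  el=7, matches=2
  el=3, matches=3
  el=1, matches=4
  el=0, matches=5

Final answer: 0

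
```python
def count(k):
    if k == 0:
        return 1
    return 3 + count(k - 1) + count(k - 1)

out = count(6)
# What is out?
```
Call trace (a repeated sub-call is expanded the first time; later identical calls just restate its return value):
count(k=6)
  count(k=5)
    count(k=4)
      count(k=3)
        count(k=2)
          count(k=1)
            count(k=0)
            -> return 1
            count(k=0)
            -> return 1
          -> return 5
          count(k=1) -> return 5  (same call as traced above)
        -> return 13
        count(k=2) -> return 13  (same call as traced above)
      -> return 29
      count(k=3) -> return 29  (same call as traced above)
    -> return 61
    count(k=4) -> return 61  (same call as traced above)
  -> return 125
  count(k=5) -> return 125  (same call as traced above)
-> return 253

Final answer: 253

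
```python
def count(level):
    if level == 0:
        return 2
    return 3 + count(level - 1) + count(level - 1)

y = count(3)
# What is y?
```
Call trace (a repeated sub-call is expanded the first time; later identical calls just restate its return value):
count(level=3)
  count(level=2)
    count(level=1)
      count(level=0)
      -> return 2
      count(level=0)
      -> return 2
    -> return 7
    count(level=1) -> return 7  (same call as traced above)
  -> return 17
  count(level=2) -> return 17  (same call as traced above)
-> return 37

Final answer: 37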